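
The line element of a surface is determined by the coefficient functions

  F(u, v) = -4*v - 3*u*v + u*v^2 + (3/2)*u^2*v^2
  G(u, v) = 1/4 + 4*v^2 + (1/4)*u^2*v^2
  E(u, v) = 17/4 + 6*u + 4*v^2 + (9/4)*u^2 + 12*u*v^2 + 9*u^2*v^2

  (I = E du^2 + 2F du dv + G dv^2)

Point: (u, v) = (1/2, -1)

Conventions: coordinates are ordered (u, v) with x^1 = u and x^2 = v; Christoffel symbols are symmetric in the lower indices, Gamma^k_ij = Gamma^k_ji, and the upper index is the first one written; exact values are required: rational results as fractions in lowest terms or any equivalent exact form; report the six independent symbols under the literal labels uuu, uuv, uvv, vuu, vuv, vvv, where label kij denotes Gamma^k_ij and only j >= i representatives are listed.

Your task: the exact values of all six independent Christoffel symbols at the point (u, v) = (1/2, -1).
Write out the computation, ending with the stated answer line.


E = 321/16, F = 51/8, G = 69/16 at the point
E_u = 117/4, E_v = -49/2, F_u = 11/2, F_v = -29/4, G_u = 1/4, G_v = -65/8
EG - F^2 = 11745/256;  g^inv = (256/11745) * [[69/16, -51/8], [-51/8, 321/16]]
first-kind symbols [ij,l] = (1/2)(d_i g_jl + d_j g_il - d_l g_ij): [uu,u] = E_u/2 = 117/8, [uu,v] = F_u - E_v/2 = 71/4, [uv,u] = E_v/2 = -49/4, [uv,v] = G_u/2 = 1/8, [vv,u] = F_v - G_u/2 = -59/8, [vv,v] = G_v/2 = -65/16
Gamma^u_ij = (G*[ij,u] - F*[ij,v])/(EG - F^2), Gamma^v_ij = (E*[ij,v] - F*[ij,u])/(EG - F^2)

Answer: Gamma_uuu = -4274/3915, Gamma_uuv = -4576/3915, Gamma_uvv = -56/435, Gamma_vuu = 22432/3915, Gamma_vuv = 6878/3915, Gamma_vvv = -109/145


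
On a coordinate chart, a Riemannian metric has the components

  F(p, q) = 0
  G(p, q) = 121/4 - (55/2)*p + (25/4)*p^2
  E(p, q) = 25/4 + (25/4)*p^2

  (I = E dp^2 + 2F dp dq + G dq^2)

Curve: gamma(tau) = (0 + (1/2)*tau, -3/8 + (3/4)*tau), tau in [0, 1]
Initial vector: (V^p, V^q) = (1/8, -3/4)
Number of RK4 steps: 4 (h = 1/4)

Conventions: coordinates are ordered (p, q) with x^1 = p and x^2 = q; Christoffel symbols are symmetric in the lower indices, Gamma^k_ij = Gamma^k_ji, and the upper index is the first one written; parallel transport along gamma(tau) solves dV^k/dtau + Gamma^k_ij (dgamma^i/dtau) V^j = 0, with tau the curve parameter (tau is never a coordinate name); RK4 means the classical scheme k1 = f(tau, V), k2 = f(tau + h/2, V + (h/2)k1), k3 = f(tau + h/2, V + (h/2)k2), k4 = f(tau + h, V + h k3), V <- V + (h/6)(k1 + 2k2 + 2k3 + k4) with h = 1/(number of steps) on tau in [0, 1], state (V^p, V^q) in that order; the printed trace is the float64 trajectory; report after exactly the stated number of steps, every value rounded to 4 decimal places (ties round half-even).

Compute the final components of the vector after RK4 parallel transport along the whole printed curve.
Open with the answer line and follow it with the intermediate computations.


Answer: V^p = 1.0591, V^q = -0.6800

gamma'(tau) = (1/2, 3/4); f(tau, V)^k = -Gamma^k_ij(gamma(tau)) gamma'^i(tau) V^j; h = 1/4; intermediate values shown to 6 dp
curve data and Christoffel symbols at the stage parameters:
  tau = 0.000000: gamma = (0.000000, -0.375000), gamma' = (0.500000, 0.750000); Gamma_ppp = 0.000000, Gamma_ppq = 0.000000, Gamma_pqq = 2.200000, Gamma_qpp = 0.000000, Gamma_qpq = -0.454545, Gamma_qqq = 0.000000
  tau = 0.125000: gamma = (0.062500, -0.281250), gamma' = (0.500000, 0.750000); Gamma_ppp = 0.062257, Gamma_ppq = 0.000000, Gamma_pqq = 2.129183, Gamma_qpp = 0.000000, Gamma_qpq = -0.467836, Gamma_qqq = 0.000000
  tau = 0.250000: gamma = (0.125000, -0.187500), gamma' = (0.500000, 0.750000); Gamma_ppp = 0.123077, Gamma_ppq = 0.000000, Gamma_pqq = 2.043077, Gamma_qpp = 0.000000, Gamma_qpq = -0.481928, Gamma_qqq = 0.000000
  tau = 0.375000: gamma = (0.187500, -0.093750), gamma' = (0.500000, 0.750000); Gamma_ppp = 0.181132, Gamma_ppq = 0.000000, Gamma_pqq = 1.944151, Gamma_qpp = 0.000000, Gamma_qpq = -0.496894, Gamma_qqq = 0.000000
  tau = 0.500000: gamma = (0.250000, 0.000000), gamma' = (0.500000, 0.750000); Gamma_ppp = 0.235294, Gamma_ppq = 0.000000, Gamma_pqq = 1.835294, Gamma_qpp = 0.000000, Gamma_qpq = -0.512821, Gamma_qqq = 0.000000
  tau = 0.625000: gamma = (0.312500, 0.093750), gamma' = (0.500000, 0.750000); Gamma_ppp = 0.284698, Gamma_ppq = 0.000000, Gamma_pqq = 1.719573, Gamma_qpp = 0.000000, Gamma_qpq = -0.529801, Gamma_qqq = 0.000000
  tau = 0.750000: gamma = (0.375000, 0.187500), gamma' = (0.500000, 0.750000); Gamma_ppp = 0.328767, Gamma_ppq = 0.000000, Gamma_pqq = 1.600000, Gamma_qpp = 0.000000, Gamma_qpq = -0.547945, Gamma_qqq = 0.000000
  tau = 0.875000: gamma = (0.437500, 0.281250), gamma' = (0.500000, 0.750000); Gamma_ppp = 0.367213, Gamma_ppq = 0.000000, Gamma_pqq = 1.479344, Gamma_qpp = 0.000000, Gamma_qpq = -0.567376, Gamma_qqq = 0.000000
  tau = 1.000000: gamma = (0.500000, 0.375000), gamma' = (0.500000, 0.750000); Gamma_ppp = 0.400000, Gamma_ppq = 0.000000, Gamma_pqq = 1.360000, Gamma_qpp = 0.000000, Gamma_qpq = -0.588235, Gamma_qqq = 0.000000
step 0: V^p = 0.1250, V^q = -0.7500
step 1: k1 = (1.237500, -0.127841), k2 = (1.214478, -0.081041), k3 = (1.205225, -0.080682), k4 = (1.153904, -0.031497); V <- V + (h/6)(k1 + 2k2 + 2k3 + k4): V^p = 0.4263, V^q = -0.7701
step 2: k1 = (1.153822, -0.031492), k2 = (1.076987, 0.020302), k3 = (1.068417, 0.018331), k4 = (0.972159, 0.070397); V <- V + (h/6)(k1 + 2k2 + 2k3 + k4): V^p = 0.6936, V^q = -0.7653
step 3: k1 = (0.971773, 0.070564), k2 = (0.859553, 0.123504), k3 = (0.853015, 0.119683), k4 = (0.733346, 0.171233); V <- V + (h/6)(k1 + 2k2 + 2k3 + k4): V^p = 0.9074, V^q = -0.7349
step 4: k1 = (0.732759, 0.171556), k2 = (0.608200, 0.222700), k3 = (0.603965, 0.217888), k4 = (0.482392, 0.266806); V <- V + (h/6)(k1 + 2k2 + 2k3 + k4): V^p = 1.0591, V^q = -0.6800


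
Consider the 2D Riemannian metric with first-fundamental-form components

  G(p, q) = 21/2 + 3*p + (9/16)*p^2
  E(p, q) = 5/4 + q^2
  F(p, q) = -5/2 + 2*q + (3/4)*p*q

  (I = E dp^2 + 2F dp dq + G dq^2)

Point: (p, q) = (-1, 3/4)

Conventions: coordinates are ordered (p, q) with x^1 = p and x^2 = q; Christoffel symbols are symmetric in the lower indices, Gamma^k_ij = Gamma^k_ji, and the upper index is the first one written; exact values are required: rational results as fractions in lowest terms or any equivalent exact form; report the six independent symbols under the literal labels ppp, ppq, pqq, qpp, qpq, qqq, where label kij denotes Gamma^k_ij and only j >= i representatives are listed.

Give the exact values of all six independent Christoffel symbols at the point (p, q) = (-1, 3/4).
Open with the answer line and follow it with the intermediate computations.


Answer: Gamma_ppp = -75/3116, Gamma_ppq = 1923/3116, Gamma_pqq = 645/3116, Gamma_qpp = -87/3116, Gamma_qpq = 735/3116, Gamma_qqq = 125/3116

E = 29/16, F = -25/16, G = 129/16 at the point
E_p = 0, E_q = 3/2, F_p = 9/16, F_q = 5/4, G_p = 15/8, G_q = 0
EG - F^2 = 779/64;  g^inv = (64/779) * [[129/16, 25/16], [25/16, 29/16]]
first-kind symbols [ij,l] = (1/2)(d_i g_jl + d_j g_il - d_l g_ij): [pp,p] = E_p/2 = 0, [pp,q] = F_p - E_q/2 = -3/16, [pq,p] = E_q/2 = 3/4, [pq,q] = G_p/2 = 15/16, [qq,p] = F_q - G_p/2 = 5/16, [qq,q] = G_q/2 = 0
Gamma^p_ij = (G*[ij,p] - F*[ij,q])/(EG - F^2), Gamma^q_ij = (E*[ij,q] - F*[ij,p])/(EG - F^2)


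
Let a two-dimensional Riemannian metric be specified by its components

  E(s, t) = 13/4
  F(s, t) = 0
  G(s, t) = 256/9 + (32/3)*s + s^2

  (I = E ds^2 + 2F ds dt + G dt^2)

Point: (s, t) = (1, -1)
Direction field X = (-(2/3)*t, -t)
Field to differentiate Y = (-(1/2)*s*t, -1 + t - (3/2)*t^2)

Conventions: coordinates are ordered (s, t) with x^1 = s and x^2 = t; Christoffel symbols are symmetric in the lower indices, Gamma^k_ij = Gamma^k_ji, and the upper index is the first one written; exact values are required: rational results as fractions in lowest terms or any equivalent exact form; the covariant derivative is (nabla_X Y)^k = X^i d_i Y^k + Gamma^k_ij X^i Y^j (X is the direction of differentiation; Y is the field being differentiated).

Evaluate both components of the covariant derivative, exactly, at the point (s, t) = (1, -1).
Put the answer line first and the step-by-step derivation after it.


Answer: (nabla_X Y)^s = 173/26, (nabla_X Y)^t = 141/38

E = 13/4, F = 0, G = 361/9 at the point
E_s = 0, E_t = 0, F_s = 0, F_t = 0, G_s = 38/3, G_t = 0
EG - F^2 = 4693/36;  g^inv = (36/4693) * [[361/9, 0], [0, 13/4]]
first-kind symbols [ij,l] = (1/2)(d_i g_jl + d_j g_il - d_l g_ij): [ss,s] = E_s/2 = 0, [ss,t] = F_s - E_t/2 = 0, [st,s] = E_t/2 = 0, [st,t] = G_s/2 = 19/3, [tt,s] = F_t - G_s/2 = -19/3, [tt,t] = G_t/2 = 0
Gamma^s_ij = (G*[ij,s] - F*[ij,t])/(EG - F^2), Gamma^t_ij = (E*[ij,t] - F*[ij,s])/(EG - F^2)
Gamma_sss = 0, Gamma_sst = 0, Gamma_stt = -76/39, Gamma_tss = 0, Gamma_tst = 3/19, Gamma_ttt = 0
X = (2/3, 1), Y = (1/2, -7/2) at the point


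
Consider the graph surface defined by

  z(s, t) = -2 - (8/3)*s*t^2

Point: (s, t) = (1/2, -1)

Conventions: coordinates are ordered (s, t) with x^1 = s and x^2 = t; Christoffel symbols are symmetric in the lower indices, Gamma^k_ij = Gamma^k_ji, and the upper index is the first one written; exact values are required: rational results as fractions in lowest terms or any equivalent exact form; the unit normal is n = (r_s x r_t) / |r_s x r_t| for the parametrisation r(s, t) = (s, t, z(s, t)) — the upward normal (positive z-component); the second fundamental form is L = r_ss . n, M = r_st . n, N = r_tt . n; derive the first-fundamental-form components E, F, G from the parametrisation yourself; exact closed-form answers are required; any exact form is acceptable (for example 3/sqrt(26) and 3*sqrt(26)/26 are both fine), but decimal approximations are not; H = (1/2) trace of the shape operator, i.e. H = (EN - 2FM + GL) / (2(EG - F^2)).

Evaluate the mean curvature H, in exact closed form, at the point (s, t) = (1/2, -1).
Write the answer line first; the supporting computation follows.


Answer: H = 732*sqrt(137)/18769

z_s = -8/3, z_t = 8/3, z_ss = 0, z_st = 16/3, z_tt = -8/3
E = 73/9, F = -64/9, G = 73/9; answer radicand W^2 = 137/9
unnormalised second-form numerators: l = 0, m = 16/3, n = -8/3; L = l/sqrt(137/9), and similarly M = m/sqrt(W^2), N = n/sqrt(W^2)
H = (E*n - 2*F*m + G*l) / (2*(EG - F^2)*sqrt(W^2)); E*n - 2*F*m + G*l = 488/9, EG - F^2 = 137/9, so H = (244/137)/sqrt(137/9)


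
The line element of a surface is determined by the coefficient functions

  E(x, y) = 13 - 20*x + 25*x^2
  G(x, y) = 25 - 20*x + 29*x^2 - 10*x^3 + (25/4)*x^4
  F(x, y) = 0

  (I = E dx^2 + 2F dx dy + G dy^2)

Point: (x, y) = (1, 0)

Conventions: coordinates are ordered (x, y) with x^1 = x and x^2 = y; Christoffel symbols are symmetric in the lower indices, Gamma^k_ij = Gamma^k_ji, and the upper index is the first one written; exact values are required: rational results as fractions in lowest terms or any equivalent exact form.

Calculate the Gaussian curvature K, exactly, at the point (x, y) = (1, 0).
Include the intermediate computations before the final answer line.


E = 18, F = 0, G = 121/4, EG - F^2 = 1089/2 at the point
E_x = 30, E_y = 0, F_x = 0, F_y = 0, G_x = 33, G_y = 0
E_yy = 0, F_xy = 0, G_xx = 73
Compute both Brioschi determinants and normalise by (EG - F^2)^2.
M1 = [[-E_yy/2 + F_xy - G_xx/2, E_x/2, F_x - E_y/2], [F_y - G_x/2, E, F], [G_y/2, F, G]] = [[-73/2, 15, 0], [-33/2, 18, 0], [0, 0, 121/4]]; det M1 = -99099/8
M2 = [[0, E_y/2, G_x/2], [E_y/2, E, F], [G_x/2, F, G]] = [[0, 0, 33/2], [0, 18, 0], [33/2, 0, 121/4]]; det M2 = -9801/2
det M1 - det M2 = -59895/8; K = -59895/8 / (1089/2)^2 = -5/198

Answer: K = -5/198


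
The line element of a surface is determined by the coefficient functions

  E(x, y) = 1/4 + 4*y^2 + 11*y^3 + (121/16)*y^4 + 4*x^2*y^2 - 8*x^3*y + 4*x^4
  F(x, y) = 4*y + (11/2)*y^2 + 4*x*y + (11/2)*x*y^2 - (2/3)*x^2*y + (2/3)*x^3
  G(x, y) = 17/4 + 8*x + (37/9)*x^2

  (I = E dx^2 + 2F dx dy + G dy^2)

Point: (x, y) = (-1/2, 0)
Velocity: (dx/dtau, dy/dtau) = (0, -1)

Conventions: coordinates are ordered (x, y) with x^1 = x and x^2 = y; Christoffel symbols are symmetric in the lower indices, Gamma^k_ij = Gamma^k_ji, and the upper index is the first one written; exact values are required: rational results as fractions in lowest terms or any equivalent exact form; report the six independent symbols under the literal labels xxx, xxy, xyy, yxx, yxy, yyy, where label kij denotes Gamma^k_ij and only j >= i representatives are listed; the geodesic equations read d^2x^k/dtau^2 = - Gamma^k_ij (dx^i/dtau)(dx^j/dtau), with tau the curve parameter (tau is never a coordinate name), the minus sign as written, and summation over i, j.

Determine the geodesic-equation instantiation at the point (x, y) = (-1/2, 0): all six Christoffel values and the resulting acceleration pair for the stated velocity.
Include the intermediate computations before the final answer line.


E = 1/2, F = -1/12, G = 23/18 at the point
E_x = -2, E_y = 1, F_x = 1/2, F_y = 11/6, G_x = 35/9, G_y = 0
EG - F^2 = 91/144;  g^inv = (144/91) * [[23/18, 1/12], [1/12, 1/2]]
first-kind symbols [ij,l] = (1/2)(d_i g_jl + d_j g_il - d_l g_ij): [xx,x] = E_x/2 = -1, [xx,y] = F_x - E_y/2 = 0, [xy,x] = E_y/2 = 1/2, [xy,y] = G_x/2 = 35/18, [yy,x] = F_y - G_x/2 = -1/9, [yy,y] = G_y/2 = 0
Gamma^x_ij = (G*[ij,x] - F*[ij,y])/(EG - F^2), Gamma^y_ij = (E*[ij,y] - F*[ij,x])/(EG - F^2)
Gamma_xxx = -184/91, Gamma_xxy = 346/273, Gamma_xyy = -184/819, Gamma_yxx = -12/91, Gamma_yxy = 146/91, Gamma_yyy = -4/273
d^2x/dtau^2 = -(Gamma_xxx*(0)^2 + 2*Gamma_xxy*(0)*(-1) + Gamma_xyy*(-1)^2) = 184/819
d^2y/dtau^2 = -(Gamma_yxx*(0)^2 + 2*Gamma_yxy*(0)*(-1) + Gamma_yyy*(-1)^2) = 4/273

Answer: Gamma_xxx = -184/91, Gamma_xxy = 346/273, Gamma_xyy = -184/819, Gamma_yxx = -12/91, Gamma_yxy = 146/91, Gamma_yyy = -4/273; accelerations (d^2x/dtau^2, d^2y/dtau^2) = (184/819, 4/273)


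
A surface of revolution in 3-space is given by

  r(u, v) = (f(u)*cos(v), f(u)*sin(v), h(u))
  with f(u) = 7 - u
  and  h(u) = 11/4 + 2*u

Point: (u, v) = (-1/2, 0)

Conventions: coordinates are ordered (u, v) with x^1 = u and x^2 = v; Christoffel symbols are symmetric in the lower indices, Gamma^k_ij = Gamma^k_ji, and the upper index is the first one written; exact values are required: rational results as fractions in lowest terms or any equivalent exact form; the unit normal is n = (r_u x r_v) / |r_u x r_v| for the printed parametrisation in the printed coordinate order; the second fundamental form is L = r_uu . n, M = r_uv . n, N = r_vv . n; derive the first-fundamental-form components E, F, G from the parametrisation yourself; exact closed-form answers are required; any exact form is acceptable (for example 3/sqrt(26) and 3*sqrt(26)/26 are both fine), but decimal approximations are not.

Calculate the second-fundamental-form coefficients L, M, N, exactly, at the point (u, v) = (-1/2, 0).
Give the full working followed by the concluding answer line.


f = 15/2, f' = -1, f'' = 0, h' = 2, h'' = 0
E = 5, F = 0, G = 225/4; answer radicand W^2 = 5
unnormalised second-form numerators: l = 0, m = 0, n = 15; L = l/sqrt(5), and similarly M = m/sqrt(W^2), N = n/sqrt(W^2)

Answer: L = 0, M = 0, N = 3*sqrt(5)


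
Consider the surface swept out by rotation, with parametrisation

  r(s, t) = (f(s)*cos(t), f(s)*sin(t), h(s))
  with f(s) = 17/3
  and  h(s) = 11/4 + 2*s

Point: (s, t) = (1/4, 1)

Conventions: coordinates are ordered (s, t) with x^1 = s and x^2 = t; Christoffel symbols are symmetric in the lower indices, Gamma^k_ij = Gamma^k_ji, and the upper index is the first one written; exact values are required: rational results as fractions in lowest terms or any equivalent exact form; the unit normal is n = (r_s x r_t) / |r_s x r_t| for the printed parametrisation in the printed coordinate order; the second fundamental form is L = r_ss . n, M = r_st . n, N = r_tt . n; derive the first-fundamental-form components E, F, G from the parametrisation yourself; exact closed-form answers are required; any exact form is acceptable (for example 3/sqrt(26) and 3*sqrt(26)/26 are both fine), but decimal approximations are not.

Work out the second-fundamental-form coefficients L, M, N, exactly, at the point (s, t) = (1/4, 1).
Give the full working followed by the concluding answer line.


f = 17/3, f' = 0, f'' = 0, h' = 2, h'' = 0
E = 4, F = 0, G = 289/9; answer radicand W^2 = 4
unnormalised second-form numerators: l = 0, m = 0, n = 34/3; L = l/sqrt(4), and similarly M = m/sqrt(W^2), N = n/sqrt(W^2)

Answer: L = 0, M = 0, N = 17/3


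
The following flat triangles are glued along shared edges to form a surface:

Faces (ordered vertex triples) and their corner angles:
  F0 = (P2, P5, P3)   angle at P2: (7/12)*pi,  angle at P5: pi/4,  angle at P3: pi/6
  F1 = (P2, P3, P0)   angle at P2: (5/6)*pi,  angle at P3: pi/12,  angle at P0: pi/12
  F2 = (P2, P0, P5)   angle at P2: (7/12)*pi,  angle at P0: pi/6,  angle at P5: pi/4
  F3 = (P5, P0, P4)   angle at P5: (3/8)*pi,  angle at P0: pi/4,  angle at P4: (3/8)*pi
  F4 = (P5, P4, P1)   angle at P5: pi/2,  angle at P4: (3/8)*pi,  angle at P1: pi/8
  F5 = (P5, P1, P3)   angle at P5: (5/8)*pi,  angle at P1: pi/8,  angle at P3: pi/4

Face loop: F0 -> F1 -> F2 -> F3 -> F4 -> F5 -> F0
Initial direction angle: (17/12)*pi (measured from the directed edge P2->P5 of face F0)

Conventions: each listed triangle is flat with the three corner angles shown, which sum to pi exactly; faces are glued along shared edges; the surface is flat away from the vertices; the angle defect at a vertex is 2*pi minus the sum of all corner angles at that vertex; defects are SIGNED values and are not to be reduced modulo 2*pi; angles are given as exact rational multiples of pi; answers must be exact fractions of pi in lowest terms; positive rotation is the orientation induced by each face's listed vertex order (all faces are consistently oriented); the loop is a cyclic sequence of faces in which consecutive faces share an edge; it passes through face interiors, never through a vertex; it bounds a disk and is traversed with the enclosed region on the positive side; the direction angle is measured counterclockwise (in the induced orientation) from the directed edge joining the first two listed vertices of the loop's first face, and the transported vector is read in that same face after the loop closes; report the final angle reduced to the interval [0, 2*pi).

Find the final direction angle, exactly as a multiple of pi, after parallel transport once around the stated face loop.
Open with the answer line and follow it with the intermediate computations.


Answer: final direction angle = (17/12)*pi

enclosed vertex P2: corner angles sum to 2*pi, defect = 2*pi - 2*pi = 0
enclosed vertex P5: corner angles sum to 2*pi, defect = 2*pi - 2*pi = 0
the rotation equals the total enclosed defect, so the final angle is initial + defects (mod 2*pi)
final angle = (17/12)*pi + 0 = (17/12)*pi (mod 2*pi)


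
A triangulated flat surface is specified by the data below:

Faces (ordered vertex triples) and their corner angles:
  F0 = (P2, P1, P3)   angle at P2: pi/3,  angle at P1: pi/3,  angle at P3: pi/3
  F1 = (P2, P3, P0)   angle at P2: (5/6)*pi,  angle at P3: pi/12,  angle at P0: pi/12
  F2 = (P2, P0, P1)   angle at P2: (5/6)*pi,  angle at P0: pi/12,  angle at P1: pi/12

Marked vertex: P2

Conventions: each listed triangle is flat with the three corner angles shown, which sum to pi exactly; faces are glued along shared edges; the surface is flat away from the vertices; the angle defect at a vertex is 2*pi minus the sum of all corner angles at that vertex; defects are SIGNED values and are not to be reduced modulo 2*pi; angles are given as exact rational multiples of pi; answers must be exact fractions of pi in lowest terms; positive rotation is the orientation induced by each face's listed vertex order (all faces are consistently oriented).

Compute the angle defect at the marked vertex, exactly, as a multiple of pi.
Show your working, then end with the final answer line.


Sum of corner angles at P2: 2*pi
defect = 2*pi - 2*pi

Answer: defect(P2) = 0


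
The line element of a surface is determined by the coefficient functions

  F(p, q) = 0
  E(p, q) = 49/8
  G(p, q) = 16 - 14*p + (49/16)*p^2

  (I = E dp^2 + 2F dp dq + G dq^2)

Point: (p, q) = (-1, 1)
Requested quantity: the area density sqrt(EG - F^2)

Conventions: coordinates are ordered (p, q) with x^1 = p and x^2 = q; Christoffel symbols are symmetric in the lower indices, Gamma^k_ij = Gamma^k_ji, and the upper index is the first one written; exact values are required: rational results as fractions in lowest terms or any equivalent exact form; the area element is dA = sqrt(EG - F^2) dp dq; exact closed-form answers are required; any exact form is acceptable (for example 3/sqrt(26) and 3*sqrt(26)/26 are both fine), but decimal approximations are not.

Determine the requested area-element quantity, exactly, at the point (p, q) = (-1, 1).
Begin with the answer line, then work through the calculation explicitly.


Answer: sqrt(EG - F^2) = 161*sqrt(2)/16

E = 49/8, F = 0, G = 529/16; EG - F^2 = 25921/128


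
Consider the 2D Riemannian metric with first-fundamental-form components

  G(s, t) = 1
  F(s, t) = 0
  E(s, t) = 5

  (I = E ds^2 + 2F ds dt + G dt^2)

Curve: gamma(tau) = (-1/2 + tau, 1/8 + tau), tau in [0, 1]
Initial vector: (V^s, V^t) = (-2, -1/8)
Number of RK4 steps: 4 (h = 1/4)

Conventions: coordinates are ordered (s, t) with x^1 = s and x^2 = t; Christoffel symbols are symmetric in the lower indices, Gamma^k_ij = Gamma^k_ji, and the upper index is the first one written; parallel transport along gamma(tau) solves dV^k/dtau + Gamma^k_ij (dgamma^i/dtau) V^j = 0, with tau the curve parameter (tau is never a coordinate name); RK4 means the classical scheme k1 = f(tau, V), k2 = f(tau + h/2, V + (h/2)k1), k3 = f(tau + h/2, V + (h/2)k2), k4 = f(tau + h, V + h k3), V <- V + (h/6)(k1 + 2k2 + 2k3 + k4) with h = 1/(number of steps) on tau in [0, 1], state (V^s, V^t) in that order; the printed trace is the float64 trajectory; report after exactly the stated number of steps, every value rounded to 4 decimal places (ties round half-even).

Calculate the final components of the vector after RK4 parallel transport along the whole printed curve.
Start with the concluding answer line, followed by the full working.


Answer: V^s = -2.0000, V^t = -0.1250

gamma'(tau) = (1, 1); f(tau, V)^k = -Gamma^k_ij(gamma(tau)) gamma'^i(tau) V^j; h = 1/4; intermediate values shown to 6 dp
curve data and Christoffel symbols at the stage parameters:
  tau = 0.000000: gamma = (-0.500000, 0.125000), gamma' = (1.000000, 1.000000); Gamma_sss = 0.000000, Gamma_sst = 0.000000, Gamma_stt = 0.000000, Gamma_tss = 0.000000, Gamma_tst = 0.000000, Gamma_ttt = 0.000000
  tau = 0.125000: gamma = (-0.375000, 0.250000), gamma' = (1.000000, 1.000000); Gamma_sss = 0.000000, Gamma_sst = 0.000000, Gamma_stt = 0.000000, Gamma_tss = 0.000000, Gamma_tst = 0.000000, Gamma_ttt = 0.000000
  tau = 0.250000: gamma = (-0.250000, 0.375000), gamma' = (1.000000, 1.000000); Gamma_sss = 0.000000, Gamma_sst = 0.000000, Gamma_stt = 0.000000, Gamma_tss = 0.000000, Gamma_tst = 0.000000, Gamma_ttt = 0.000000
  tau = 0.375000: gamma = (-0.125000, 0.500000), gamma' = (1.000000, 1.000000); Gamma_sss = 0.000000, Gamma_sst = 0.000000, Gamma_stt = 0.000000, Gamma_tss = 0.000000, Gamma_tst = 0.000000, Gamma_ttt = 0.000000
  tau = 0.500000: gamma = (0.000000, 0.625000), gamma' = (1.000000, 1.000000); Gamma_sss = 0.000000, Gamma_sst = 0.000000, Gamma_stt = 0.000000, Gamma_tss = 0.000000, Gamma_tst = 0.000000, Gamma_ttt = 0.000000
  tau = 0.625000: gamma = (0.125000, 0.750000), gamma' = (1.000000, 1.000000); Gamma_sss = 0.000000, Gamma_sst = 0.000000, Gamma_stt = 0.000000, Gamma_tss = 0.000000, Gamma_tst = 0.000000, Gamma_ttt = 0.000000
  tau = 0.750000: gamma = (0.250000, 0.875000), gamma' = (1.000000, 1.000000); Gamma_sss = 0.000000, Gamma_sst = 0.000000, Gamma_stt = 0.000000, Gamma_tss = 0.000000, Gamma_tst = 0.000000, Gamma_ttt = 0.000000
  tau = 0.875000: gamma = (0.375000, 1.000000), gamma' = (1.000000, 1.000000); Gamma_sss = 0.000000, Gamma_sst = 0.000000, Gamma_stt = 0.000000, Gamma_tss = 0.000000, Gamma_tst = 0.000000, Gamma_ttt = 0.000000
  tau = 1.000000: gamma = (0.500000, 1.125000), gamma' = (1.000000, 1.000000); Gamma_sss = 0.000000, Gamma_sst = 0.000000, Gamma_stt = 0.000000, Gamma_tss = 0.000000, Gamma_tst = 0.000000, Gamma_ttt = 0.000000
step 0: V^s = -2.0000, V^t = -0.1250
step 1: k1 = (0.000000, 0.000000), k2 = (0.000000, 0.000000), k3 = (0.000000, 0.000000), k4 = (0.000000, 0.000000); V <- V + (h/6)(k1 + 2k2 + 2k3 + k4): V^s = -2.0000, V^t = -0.1250
step 2: k1 = (0.000000, 0.000000), k2 = (0.000000, 0.000000), k3 = (0.000000, 0.000000), k4 = (0.000000, 0.000000); V <- V + (h/6)(k1 + 2k2 + 2k3 + k4): V^s = -2.0000, V^t = -0.1250
step 3: k1 = (0.000000, 0.000000), k2 = (0.000000, 0.000000), k3 = (0.000000, 0.000000), k4 = (0.000000, 0.000000); V <- V + (h/6)(k1 + 2k2 + 2k3 + k4): V^s = -2.0000, V^t = -0.1250
step 4: k1 = (0.000000, 0.000000), k2 = (0.000000, 0.000000), k3 = (0.000000, 0.000000), k4 = (0.000000, 0.000000); V <- V + (h/6)(k1 + 2k2 + 2k3 + k4): V^s = -2.0000, V^t = -0.1250


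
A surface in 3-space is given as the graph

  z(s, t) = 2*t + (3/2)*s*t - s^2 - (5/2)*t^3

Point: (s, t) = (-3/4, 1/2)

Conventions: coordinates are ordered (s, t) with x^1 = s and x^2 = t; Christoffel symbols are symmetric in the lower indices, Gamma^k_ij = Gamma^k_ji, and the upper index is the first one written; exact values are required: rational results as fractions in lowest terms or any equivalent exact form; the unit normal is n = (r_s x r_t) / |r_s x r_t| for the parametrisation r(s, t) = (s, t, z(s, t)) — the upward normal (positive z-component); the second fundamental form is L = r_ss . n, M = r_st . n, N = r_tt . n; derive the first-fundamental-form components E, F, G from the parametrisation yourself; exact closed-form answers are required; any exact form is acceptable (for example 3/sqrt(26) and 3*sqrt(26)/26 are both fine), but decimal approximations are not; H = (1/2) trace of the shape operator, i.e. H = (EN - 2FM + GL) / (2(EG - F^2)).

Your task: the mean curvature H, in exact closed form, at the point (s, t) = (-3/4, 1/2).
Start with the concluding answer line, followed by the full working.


Answer: H = -1367*sqrt(113)/12769

z_s = 9/4, z_t = -1, z_ss = -2, z_st = 3/2, z_tt = -15/2
E = 97/16, F = -9/4, G = 2; answer radicand W^2 = 113/16
unnormalised second-form numerators: l = -2, m = 3/2, n = -15/2; L = l/sqrt(113/16), and similarly M = m/sqrt(W^2), N = n/sqrt(W^2)
H = (E*n - 2*F*m + G*l) / (2*(EG - F^2)*sqrt(W^2)); E*n - 2*F*m + G*l = -1367/32, EG - F^2 = 113/16, so H = (-1367/452)/sqrt(113/16)


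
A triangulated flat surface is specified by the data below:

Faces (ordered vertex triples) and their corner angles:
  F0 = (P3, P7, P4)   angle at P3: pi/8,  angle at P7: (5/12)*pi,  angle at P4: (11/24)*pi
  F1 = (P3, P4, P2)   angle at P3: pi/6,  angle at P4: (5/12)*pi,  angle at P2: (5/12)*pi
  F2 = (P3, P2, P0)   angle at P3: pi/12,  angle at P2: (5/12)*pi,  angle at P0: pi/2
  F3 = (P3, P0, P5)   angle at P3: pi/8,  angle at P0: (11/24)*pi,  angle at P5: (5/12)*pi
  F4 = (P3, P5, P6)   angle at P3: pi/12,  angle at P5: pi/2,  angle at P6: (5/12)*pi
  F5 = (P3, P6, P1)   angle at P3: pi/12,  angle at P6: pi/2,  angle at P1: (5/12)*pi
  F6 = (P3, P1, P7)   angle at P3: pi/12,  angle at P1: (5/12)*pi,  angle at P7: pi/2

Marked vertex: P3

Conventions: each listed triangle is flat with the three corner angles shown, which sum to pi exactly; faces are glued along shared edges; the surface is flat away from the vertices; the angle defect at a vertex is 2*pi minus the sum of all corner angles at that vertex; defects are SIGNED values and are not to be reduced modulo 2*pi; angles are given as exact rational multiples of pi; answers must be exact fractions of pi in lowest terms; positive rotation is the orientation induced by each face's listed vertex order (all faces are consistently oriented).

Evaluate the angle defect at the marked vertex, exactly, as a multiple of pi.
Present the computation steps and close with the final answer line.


Sum of corner angles at P3: (3/4)*pi
defect = 2*pi - (3/4)*pi

Answer: defect(P3) = (5/4)*pi


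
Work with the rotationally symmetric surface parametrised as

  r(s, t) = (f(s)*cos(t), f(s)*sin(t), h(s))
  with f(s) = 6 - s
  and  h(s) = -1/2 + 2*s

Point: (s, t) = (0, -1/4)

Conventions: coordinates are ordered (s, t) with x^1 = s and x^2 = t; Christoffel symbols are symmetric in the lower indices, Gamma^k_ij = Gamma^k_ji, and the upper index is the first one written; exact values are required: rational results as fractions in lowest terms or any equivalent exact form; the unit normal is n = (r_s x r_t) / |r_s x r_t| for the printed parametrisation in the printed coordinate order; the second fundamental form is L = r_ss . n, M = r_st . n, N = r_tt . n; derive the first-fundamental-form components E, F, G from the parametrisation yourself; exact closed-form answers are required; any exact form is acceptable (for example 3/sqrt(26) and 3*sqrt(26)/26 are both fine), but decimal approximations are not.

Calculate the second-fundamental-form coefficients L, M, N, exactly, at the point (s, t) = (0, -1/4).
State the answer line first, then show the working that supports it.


Answer: L = 0, M = 0, N = 12*sqrt(5)/5

f = 6, f' = -1, f'' = 0, h' = 2, h'' = 0
E = 5, F = 0, G = 36; answer radicand W^2 = 5
unnormalised second-form numerators: l = 0, m = 0, n = 12; L = l/sqrt(5), and similarly M = m/sqrt(W^2), N = n/sqrt(W^2)


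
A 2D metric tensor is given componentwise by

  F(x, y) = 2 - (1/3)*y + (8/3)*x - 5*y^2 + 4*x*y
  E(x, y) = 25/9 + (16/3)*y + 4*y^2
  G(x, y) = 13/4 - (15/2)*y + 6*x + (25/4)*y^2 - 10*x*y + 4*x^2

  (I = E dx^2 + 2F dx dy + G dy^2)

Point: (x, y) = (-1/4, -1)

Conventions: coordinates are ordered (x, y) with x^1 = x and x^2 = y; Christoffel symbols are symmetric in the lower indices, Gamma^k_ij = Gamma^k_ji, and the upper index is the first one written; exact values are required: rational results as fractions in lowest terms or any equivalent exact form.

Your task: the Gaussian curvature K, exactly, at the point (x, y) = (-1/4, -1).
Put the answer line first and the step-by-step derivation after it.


Answer: K = -5184/243049

E = 13/9, F = -7/3, G = 53/4, EG - F^2 = 493/36 at the point
E_x = 0, E_y = -8/3, F_x = -4/3, F_y = 26/3, G_x = 14, G_y = -35/2
E_yy = 8, F_xy = 4, G_xx = 8
Apply the Brioschi formula K = (det M1 - det M2)/(EG - F^2)^2 over the derivative matrices of E, F, G.
M1 = [[-E_yy/2 + F_xy - G_xx/2, E_x/2, F_x - E_y/2], [F_y - G_x/2, E, F], [G_y/2, F, G]] = [[-4, 0, 0], [5/3, 13/9, -7/3], [-35/4, -7/3, 53/4]]; det M1 = -493/9
M2 = [[0, E_y/2, G_x/2], [E_y/2, E, F], [G_x/2, F, G]] = [[0, -4/3, 7], [-4/3, 13/9, -7/3], [7, -7/3, 53/4]]; det M2 = -457/9
det M1 - det M2 = -4; K = -4 / (493/36)^2 = -5184/243049


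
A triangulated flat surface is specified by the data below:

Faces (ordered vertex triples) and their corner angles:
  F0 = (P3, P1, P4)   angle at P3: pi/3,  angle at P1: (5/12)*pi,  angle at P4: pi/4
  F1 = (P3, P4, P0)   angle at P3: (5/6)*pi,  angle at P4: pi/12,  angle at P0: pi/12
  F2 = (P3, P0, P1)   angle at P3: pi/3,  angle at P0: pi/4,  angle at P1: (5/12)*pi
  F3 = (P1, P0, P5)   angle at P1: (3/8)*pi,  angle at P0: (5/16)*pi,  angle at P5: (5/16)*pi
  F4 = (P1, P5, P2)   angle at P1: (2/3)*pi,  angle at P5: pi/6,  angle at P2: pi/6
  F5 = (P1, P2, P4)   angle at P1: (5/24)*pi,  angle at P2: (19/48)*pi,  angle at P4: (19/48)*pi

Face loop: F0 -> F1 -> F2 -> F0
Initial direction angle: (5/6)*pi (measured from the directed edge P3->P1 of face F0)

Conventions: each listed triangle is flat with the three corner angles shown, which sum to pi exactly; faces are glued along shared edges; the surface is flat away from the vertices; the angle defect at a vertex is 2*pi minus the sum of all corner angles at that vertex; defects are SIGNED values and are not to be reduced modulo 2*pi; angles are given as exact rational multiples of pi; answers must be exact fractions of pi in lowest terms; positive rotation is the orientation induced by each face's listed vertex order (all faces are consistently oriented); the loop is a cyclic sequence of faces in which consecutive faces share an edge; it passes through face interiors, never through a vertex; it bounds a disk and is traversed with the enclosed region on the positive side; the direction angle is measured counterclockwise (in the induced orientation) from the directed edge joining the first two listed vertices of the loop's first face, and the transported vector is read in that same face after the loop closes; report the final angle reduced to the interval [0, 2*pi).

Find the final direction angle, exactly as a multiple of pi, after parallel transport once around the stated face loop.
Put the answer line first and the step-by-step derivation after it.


Answer: final direction angle = (4/3)*pi

enclosed vertex P3: corner angles sum to (3/2)*pi, defect = 2*pi - (3/2)*pi = pi/2
transport around the loop rotates by the sum of enclosed defects; add to the initial angle mod 2*pi
final angle = (5/6)*pi + pi/2 = (4/3)*pi (mod 2*pi)


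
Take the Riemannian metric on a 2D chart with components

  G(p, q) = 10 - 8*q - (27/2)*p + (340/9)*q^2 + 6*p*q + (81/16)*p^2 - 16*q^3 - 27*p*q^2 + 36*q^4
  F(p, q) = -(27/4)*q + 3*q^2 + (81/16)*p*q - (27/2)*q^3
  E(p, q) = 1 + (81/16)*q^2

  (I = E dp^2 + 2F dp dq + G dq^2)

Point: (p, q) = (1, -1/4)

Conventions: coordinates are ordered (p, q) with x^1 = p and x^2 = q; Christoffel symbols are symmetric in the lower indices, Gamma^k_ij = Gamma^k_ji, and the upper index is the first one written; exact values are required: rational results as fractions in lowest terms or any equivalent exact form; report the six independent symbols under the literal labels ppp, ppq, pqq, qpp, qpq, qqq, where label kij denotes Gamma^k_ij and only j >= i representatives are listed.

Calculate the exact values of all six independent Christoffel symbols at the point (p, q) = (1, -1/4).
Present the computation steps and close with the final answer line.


E = 337/256, F = 105/128, G = 1801/576 at the point
E_p = 0, E_q = -81/32, F_p = -81/64, F_q = -183/32, G_p = -105/16, G_q = -455/36
EG - F^2 = 7933/2304;  g^inv = (2304/7933) * [[1801/576, -105/128], [-105/128, 337/256]]
first-kind symbols [ij,l] = (1/2)(d_i g_jl + d_j g_il - d_l g_ij): [pp,p] = E_p/2 = 0, [pp,q] = F_p - E_q/2 = 0, [pq,p] = E_q/2 = -81/64, [pq,q] = G_p/2 = -105/32, [qq,p] = F_q - G_p/2 = -39/16, [qq,q] = G_q/2 = -455/72
Gamma^p_ij = (G*[ij,p] - F*[ij,q])/(EG - F^2), Gamma^q_ij = (E*[ij,q] - F*[ij,p])/(EG - F^2)

Answer: Gamma_ppp = 0, Gamma_ppq = -2916/7933, Gamma_pqq = -5616/7933, Gamma_qpp = 0, Gamma_qpq = -7560/7933, Gamma_qqq = -14560/7933


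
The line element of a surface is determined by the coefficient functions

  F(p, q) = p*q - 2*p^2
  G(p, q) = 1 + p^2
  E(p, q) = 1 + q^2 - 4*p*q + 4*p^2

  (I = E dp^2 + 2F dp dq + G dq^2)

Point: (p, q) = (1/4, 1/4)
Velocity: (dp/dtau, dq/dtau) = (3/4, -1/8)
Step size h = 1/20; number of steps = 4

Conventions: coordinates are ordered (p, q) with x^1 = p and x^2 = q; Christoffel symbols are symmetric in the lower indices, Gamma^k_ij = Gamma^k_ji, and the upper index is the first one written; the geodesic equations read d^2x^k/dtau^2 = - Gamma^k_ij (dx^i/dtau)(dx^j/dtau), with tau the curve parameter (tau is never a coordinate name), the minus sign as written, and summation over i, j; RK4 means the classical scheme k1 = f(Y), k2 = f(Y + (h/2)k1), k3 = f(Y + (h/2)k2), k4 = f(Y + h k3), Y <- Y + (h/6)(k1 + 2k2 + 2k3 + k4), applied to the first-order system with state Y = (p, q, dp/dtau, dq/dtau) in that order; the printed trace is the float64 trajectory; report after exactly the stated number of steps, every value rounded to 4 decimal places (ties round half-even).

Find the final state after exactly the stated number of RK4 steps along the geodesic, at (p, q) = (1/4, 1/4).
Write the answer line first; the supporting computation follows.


Answer: p = 0.3931, q = 0.2309, dp/dtau = 0.6778, dq/dtau = -0.0668

f(Y) = (dp/dtau, dq/dtau, -Gamma^p_ij Y'^i Y'^j, -Gamma^q_ij Y'^i Y'^j) with the Gammas evaluated at the stage position; h = 0.050000; intermediate values shown to 6 dp
step 0: p = 0.2500, q = 0.2500, dp/dtau = 0.7500, dq/dtau = -0.1250
step 1:
  k1: at (p, q) = (0.250000, 0.250000), (dp/dtau, dq/dtau) = (0.750000, -0.125000); Gamma_ppp = 0.444444, Gamma_ppq = -0.222222, Gamma_pqq = 0.000000, Gamma_qpp = -0.444444, Gamma_qpq = 0.222222, Gamma_qqq = 0.000000; k1 = (0.750000, -0.125000, -0.291667, 0.291667)
  k2: at (p, q) = (0.268750, 0.246875), (dp/dtau, dq/dtau) = (0.742708, -0.117708); Gamma_ppp = 0.502512, Gamma_ppq = -0.251256, Gamma_pqq = 0.000000, Gamma_qpp = -0.464688, Gamma_qpq = 0.232344, Gamma_qqq = 0.000000; k2 = (0.742708, -0.117708, -0.321124, 0.296954)
  k3: at (p, q) = (0.268568, 0.247057), (dp/dtau, dq/dtau) = (0.741972, -0.117576); Gamma_ppp = 0.501746, Gamma_ppq = -0.250873, Gamma_pqq = 0.000000, Gamma_qpp = -0.464540, Gamma_qpq = 0.232270, Gamma_qqq = 0.000000; k3 = (0.741972, -0.117576, -0.319994, 0.296265)
  k4: at (p, q) = (0.287099, 0.244121), (dp/dtau, dq/dtau) = (0.734000, -0.110187); Gamma_ppp = 0.554109, Gamma_ppq = -0.277054, Gamma_pqq = 0.000000, Gamma_qpp = -0.481961, Gamma_qpq = 0.240981, Gamma_qqq = 0.000000; k4 = (0.734000, -0.110187, -0.343344, 0.298639)
  Y <- Y + (h/6)(k1 + 2k2 + 2k3 + k4): p = 0.2871, q = 0.2441, dp/dtau = 0.7340, dq/dtau = -0.1102
step 2:
  k1: at (p, q) = (0.287111, 0.244119), (dp/dtau, dq/dtau) = (0.734023, -0.110194); Gamma_ppp = 0.554144, Gamma_ppq = -0.277072, Gamma_pqq = 0.000000, Gamma_qpp = -0.481972, Gamma_qpq = 0.240986, Gamma_qqq = 0.000000; k1 = (0.734023, -0.110194, -0.343389, 0.298666)
  k2: at (p, q) = (0.305462, 0.241364), (dp/dtau, dq/dtau) = (0.725438, -0.102727); Gamma_ppp = 0.600968, Gamma_ppq = -0.300484, Gamma_pqq = 0.000000, Gamma_qpp = -0.496734, Gamma_qpq = 0.248367, Gamma_qqq = 0.000000; k2 = (0.725438, -0.102727, -0.361051, 0.298429)
  k3: at (p, q) = (0.305247, 0.241551), (dp/dtau, dq/dtau) = (0.724997, -0.102733); Gamma_ppp = 0.600253, Gamma_ppq = -0.300126, Gamma_pqq = 0.000000, Gamma_qpp = -0.496621, Gamma_qpq = 0.248311, Gamma_qqq = 0.000000; k3 = (0.724997, -0.102733, -0.360212, 0.298023)
  k4: at (p, q) = (0.323361, 0.238982), (dp/dtau, dq/dtau) = (0.716012, -0.095293); Gamma_ppp = 0.641699, Gamma_ppq = -0.320850, Gamma_pqq = 0.000000, Gamma_qpp = -0.508904, Gamma_qpq = 0.254452, Gamma_qqq = 0.000000; k4 = (0.716012, -0.095293, -0.372766, 0.295624)
  Y <- Y + (h/6)(k1 + 2k2 + 2k3 + k4): p = 0.3234, q = 0.2390, dp/dtau = 0.7160, dq/dtau = -0.0953
step 3:
  k1: at (p, q) = (0.323369, 0.238982), (dp/dtau, dq/dtau) = (0.716034, -0.095301); Gamma_ppp = 0.641715, Gamma_ppq = -0.320857, Gamma_pqq = 0.000000, Gamma_qpp = -0.508909, Gamma_qpq = 0.254454, Gamma_qqq = 0.000000; k1 = (0.716034, -0.095301, -0.372800, 0.295647)
  k2: at (p, q) = (0.341270, 0.236599), (dp/dtau, dq/dtau) = (0.706714, -0.087909); Gamma_ppp = 0.678067, Gamma_ppq = -0.339033, Gamma_pqq = 0.000000, Gamma_qpp = -0.518912, Gamma_qpq = 0.259456, Gamma_qqq = 0.000000; k2 = (0.706714, -0.087909, -0.380783, 0.291406)
  k3: at (p, q) = (0.341037, 0.236784), (dp/dtau, dq/dtau) = (0.706514, -0.088015); Gamma_ppp = 0.677458, Gamma_ppq = -0.338729, Gamma_pqq = 0.000000, Gamma_qpp = -0.518849, Gamma_qpq = 0.259425, Gamma_qqq = 0.000000; k3 = (0.706514, -0.088015, -0.380289, 0.291254)
  k4: at (p, q) = (0.358695, 0.234581), (dp/dtau, dq/dtau) = (0.697019, -0.080738); Gamma_ppp = 0.709091, Gamma_ppq = -0.354546, Gamma_pqq = 0.000000, Gamma_qpp = -0.526808, Gamma_qpq = 0.263404, Gamma_qqq = 0.000000; k4 = (0.697019, -0.080738, -0.384407, 0.285589)
  Y <- Y + (h/6)(k1 + 2k2 + 2k3 + k4): p = 0.3587, q = 0.2346, dp/dtau = 0.6970, dq/dtau = -0.0807
step 4:
  k1: at (p, q) = (0.358698, 0.234583), (dp/dtau, dq/dtau) = (0.697039, -0.080746); Gamma_ppp = 0.709095, Gamma_ppq = -0.354548, Gamma_pqq = 0.000000, Gamma_qpp = -0.526810, Gamma_qpq = 0.263405, Gamma_qqq = 0.000000; k1 = (0.697039, -0.080746, -0.384434, 0.285609)
  k2: at (p, q) = (0.376124, 0.232564), (dp/dtau, dq/dtau) = (0.687428, -0.073606); Gamma_ppp = 0.736336, Gamma_ppq = -0.368168, Gamma_pqq = 0.000000, Gamma_qpp = -0.532927, Gamma_qpq = 0.266464, Gamma_qqq = 0.000000; k2 = (0.687428, -0.073606, -0.385219, 0.278804)
  k3: at (p, q) = (0.375884, 0.232743), (dp/dtau, dq/dtau) = (0.687409, -0.073776); Gamma_ppp = 0.735853, Gamma_ppq = -0.367927, Gamma_pqq = 0.000000, Gamma_qpp = -0.532913, Gamma_qpq = 0.266457, Gamma_qqq = 0.000000; k3 = (0.687409, -0.073776, -0.385031, 0.278844)
  k4: at (p, q) = (0.393069, 0.230894), (dp/dtau, dq/dtau) = (0.677788, -0.066804); Gamma_ppp = 0.759152, Gamma_ppq = -0.379576, Gamma_pqq = 0.000000, Gamma_qpp = -0.537420, Gamma_qpq = 0.268710, Gamma_qqq = 0.000000; k4 = (0.677788, -0.066804, -0.383125, 0.271223)
  Y <- Y + (h/6)(k1 + 2k2 + 2k3 + k4): p = 0.3931, q = 0.2309, dp/dtau = 0.6778, dq/dtau = -0.0668
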